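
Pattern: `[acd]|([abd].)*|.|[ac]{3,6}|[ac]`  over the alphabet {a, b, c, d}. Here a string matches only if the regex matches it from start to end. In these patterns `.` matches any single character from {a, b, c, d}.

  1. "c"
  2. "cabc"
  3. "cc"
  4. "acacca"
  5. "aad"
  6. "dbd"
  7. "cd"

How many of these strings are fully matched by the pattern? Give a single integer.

2

1. "c" → match
2. "cabc" → no match
3. "cc" → no match
4. "acacca" → match
5. "aad" → no match
6. "dbd" → no match
7. "cd" → no match
Total matched: 2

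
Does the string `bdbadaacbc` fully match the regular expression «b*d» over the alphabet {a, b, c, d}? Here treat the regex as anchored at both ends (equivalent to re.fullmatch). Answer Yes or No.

Every match must end with `d`, but `bdbadaacbc` does not.

No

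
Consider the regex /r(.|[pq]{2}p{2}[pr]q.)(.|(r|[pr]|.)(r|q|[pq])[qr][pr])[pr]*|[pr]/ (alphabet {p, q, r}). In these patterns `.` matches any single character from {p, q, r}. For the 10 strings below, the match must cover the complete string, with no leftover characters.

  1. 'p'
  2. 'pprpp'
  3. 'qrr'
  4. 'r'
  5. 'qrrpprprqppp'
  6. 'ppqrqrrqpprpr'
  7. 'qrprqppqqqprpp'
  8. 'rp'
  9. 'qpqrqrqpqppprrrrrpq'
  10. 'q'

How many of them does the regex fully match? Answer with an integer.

2

1 → match
2 → no match
3 → no match
4 → match
5 → no match
6 → no match
7 → no match
8 → no match
9 → no match
10 → no match
Total matched: 2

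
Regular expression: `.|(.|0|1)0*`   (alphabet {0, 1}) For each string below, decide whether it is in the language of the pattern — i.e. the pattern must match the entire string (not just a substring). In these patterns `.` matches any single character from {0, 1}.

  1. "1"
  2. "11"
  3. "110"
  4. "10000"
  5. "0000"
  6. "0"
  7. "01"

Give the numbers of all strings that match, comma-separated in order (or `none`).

1 → match
2 → no match
3 → no match
4 → match
5 → match
6 → match
7 → no match

1, 4, 5, 6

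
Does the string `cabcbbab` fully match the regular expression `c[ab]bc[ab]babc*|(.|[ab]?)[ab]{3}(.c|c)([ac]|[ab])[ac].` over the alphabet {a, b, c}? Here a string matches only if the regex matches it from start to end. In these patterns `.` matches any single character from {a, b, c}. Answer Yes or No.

Yes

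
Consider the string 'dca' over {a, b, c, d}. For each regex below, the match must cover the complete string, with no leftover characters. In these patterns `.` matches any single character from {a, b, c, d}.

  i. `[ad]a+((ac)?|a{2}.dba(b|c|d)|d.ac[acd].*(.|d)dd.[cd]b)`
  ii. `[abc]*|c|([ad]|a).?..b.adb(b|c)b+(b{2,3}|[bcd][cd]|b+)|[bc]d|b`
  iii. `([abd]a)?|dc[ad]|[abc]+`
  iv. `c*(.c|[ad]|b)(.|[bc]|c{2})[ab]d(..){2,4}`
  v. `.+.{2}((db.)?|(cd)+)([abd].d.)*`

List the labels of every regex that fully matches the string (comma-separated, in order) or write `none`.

iii, v

i → no match
ii → no match
iii → match
iv → no match
v → match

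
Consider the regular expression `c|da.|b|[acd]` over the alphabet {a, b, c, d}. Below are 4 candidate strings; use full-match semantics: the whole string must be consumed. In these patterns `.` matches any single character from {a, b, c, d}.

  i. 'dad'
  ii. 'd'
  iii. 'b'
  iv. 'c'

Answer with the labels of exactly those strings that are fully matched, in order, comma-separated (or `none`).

i → match
ii → match
iii → match
iv → match

i, ii, iii, iv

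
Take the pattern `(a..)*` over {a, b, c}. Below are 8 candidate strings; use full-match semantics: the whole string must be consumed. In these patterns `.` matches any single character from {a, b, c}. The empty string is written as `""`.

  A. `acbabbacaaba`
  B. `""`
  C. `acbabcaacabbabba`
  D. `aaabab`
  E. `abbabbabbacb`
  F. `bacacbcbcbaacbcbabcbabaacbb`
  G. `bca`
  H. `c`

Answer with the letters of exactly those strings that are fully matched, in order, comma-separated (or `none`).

A, B, E

A. `acbabbacaaba` → match
B. `""` → match
C → no match
D. `aaabab` → no match
E. `abbabbabbacb` → match
F → no match
G. `bca` → no match
H. `c` → no match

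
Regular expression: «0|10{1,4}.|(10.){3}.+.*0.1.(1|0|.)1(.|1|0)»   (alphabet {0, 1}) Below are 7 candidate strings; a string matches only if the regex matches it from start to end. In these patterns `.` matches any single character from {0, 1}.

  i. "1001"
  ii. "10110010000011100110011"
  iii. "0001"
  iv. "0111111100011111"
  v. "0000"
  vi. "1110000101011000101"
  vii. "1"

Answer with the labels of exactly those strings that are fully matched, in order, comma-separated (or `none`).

i, ii

i → match
ii → match
iii → no match
iv → no match
v → no match
vi → no match
vii → no match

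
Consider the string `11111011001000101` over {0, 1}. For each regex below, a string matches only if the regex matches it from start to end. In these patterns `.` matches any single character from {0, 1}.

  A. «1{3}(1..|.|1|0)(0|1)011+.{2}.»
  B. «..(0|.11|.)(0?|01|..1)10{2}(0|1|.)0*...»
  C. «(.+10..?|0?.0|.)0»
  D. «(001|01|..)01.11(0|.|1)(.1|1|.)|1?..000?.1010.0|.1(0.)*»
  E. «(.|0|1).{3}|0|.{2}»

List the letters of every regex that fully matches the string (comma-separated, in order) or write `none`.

A → no match
B → match
C → no match — must end with `0`
D → no match
E → no match

B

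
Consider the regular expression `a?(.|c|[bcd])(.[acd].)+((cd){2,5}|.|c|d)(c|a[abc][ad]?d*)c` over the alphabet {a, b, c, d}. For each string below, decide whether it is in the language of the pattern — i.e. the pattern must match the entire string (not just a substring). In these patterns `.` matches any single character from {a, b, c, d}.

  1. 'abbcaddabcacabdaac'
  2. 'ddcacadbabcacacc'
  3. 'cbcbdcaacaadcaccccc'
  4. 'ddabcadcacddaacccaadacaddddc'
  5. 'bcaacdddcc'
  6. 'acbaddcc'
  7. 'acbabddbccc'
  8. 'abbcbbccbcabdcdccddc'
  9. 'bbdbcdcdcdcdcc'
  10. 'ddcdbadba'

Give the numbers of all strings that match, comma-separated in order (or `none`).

1 → match
2 → match
3 → match
4 → match
5 → match
6 → match
7 → match
8 → no match
9 → match
10 → no match — must end with 'c'

1, 2, 3, 4, 5, 6, 7, 9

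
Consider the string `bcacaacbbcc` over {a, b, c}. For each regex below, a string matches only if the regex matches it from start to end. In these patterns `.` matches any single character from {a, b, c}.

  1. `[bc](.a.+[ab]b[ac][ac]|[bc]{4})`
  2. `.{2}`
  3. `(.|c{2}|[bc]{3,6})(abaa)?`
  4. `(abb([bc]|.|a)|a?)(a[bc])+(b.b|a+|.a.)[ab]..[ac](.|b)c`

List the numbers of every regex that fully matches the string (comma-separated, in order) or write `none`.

1

1 → match
2 → no match
3 → no match
4 → no match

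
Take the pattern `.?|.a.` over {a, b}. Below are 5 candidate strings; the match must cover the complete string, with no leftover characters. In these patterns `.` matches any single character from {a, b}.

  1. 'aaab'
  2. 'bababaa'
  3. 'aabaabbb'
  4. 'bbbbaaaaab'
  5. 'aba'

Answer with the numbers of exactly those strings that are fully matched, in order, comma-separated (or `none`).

1 → no match
2 → no match
3 → no match
4 → no match
5 → no match

none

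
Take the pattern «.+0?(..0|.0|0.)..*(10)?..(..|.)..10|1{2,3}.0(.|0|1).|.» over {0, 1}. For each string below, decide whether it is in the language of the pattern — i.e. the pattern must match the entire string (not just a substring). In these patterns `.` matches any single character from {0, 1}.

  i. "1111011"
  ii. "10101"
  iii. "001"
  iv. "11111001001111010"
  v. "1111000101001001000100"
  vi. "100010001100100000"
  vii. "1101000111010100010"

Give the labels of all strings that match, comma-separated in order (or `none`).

i → match
ii → no match
iii → no match
iv → match
v → no match
vi → no match
vii → match

i, iv, vii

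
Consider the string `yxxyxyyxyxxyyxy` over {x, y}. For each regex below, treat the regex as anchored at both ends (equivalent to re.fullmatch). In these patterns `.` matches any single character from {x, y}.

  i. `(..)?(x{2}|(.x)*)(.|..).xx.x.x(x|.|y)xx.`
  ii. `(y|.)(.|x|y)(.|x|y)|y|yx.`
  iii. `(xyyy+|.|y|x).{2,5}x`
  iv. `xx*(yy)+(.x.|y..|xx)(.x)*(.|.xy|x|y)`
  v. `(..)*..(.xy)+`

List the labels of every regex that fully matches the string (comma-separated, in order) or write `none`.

v

i → no match
ii → no match
iii → no match — must end with `x`
iv → no match — must start with `x`
v → match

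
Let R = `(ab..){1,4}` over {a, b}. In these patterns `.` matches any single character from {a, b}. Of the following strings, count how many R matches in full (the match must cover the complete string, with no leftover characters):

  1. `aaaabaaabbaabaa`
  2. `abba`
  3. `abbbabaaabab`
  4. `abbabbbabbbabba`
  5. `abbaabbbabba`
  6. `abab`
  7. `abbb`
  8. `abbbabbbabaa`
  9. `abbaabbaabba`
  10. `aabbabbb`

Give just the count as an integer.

1 → no match — must start with `ab`
2 → match
3 → match
4 → no match
5 → match
6 → match
7 → match
8 → match
9 → match
10 → no match — must start with `ab`
Total matched: 7

7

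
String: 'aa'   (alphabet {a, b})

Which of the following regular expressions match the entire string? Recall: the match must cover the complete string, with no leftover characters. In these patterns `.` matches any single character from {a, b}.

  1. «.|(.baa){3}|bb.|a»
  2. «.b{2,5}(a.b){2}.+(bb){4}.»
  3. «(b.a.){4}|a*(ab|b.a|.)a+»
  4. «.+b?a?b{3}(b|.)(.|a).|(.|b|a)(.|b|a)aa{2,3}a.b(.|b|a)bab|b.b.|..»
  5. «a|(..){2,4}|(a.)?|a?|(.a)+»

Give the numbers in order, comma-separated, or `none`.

1 → no match
2 → no match
3 → match
4 → match
5 → match

3, 4, 5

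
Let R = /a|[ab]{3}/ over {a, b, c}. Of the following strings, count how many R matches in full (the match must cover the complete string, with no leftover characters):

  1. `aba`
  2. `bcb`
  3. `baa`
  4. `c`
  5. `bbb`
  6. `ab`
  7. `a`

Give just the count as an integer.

1. `aba` → match
2. `bcb` → no match
3. `baa` → match
4. `c` → no match
5. `bbb` → match
6. `ab` → no match
7. `a` → match
Total matched: 4

4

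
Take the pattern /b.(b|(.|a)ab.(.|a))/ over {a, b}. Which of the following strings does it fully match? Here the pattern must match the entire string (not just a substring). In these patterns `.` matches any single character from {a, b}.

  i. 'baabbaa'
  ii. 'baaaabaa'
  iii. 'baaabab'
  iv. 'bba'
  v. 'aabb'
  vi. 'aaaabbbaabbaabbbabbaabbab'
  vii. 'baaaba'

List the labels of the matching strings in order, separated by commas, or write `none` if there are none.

i → no match
ii → no match
iii → match
iv → no match
v → no match — must start with 'b'
vi → no match — must start with 'b'
vii → no match

iii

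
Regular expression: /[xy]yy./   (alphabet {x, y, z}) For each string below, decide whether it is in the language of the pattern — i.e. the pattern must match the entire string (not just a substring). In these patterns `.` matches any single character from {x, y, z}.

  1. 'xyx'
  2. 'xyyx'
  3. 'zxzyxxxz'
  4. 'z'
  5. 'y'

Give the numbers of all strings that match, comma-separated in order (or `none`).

2

1 → no match
2 → match
3 → no match
4 → no match
5 → no match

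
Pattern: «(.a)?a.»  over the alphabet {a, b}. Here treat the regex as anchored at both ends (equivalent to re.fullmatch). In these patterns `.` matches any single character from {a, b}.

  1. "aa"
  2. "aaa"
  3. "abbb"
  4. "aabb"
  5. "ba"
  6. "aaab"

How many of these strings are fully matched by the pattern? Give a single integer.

1 → match
2 → no match
3 → no match
4 → no match
5 → no match
6 → match
Total matched: 2

2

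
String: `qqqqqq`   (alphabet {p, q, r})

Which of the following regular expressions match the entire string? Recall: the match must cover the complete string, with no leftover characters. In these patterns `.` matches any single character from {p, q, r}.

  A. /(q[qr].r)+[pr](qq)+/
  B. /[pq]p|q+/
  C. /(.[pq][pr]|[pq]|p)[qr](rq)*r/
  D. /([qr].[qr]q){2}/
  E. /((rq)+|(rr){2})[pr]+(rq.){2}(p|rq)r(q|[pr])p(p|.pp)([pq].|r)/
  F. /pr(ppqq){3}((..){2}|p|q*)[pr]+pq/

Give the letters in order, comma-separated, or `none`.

B

A → no match
B → match
C → no match — must end with `r`
D → no match
E → no match
F → no match — must start with `prppqq`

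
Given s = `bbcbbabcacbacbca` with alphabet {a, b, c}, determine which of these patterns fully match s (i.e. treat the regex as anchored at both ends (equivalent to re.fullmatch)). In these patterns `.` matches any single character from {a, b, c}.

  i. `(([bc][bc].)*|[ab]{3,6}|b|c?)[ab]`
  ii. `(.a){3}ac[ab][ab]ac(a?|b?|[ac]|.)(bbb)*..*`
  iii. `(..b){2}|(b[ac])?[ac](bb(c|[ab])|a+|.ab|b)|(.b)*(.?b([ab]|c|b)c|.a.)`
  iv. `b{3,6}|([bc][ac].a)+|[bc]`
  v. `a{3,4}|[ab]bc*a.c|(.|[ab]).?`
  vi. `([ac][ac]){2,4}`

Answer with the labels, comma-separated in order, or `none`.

i → match
ii → no match
iii → no match
iv → no match
v → no match
vi → no match

i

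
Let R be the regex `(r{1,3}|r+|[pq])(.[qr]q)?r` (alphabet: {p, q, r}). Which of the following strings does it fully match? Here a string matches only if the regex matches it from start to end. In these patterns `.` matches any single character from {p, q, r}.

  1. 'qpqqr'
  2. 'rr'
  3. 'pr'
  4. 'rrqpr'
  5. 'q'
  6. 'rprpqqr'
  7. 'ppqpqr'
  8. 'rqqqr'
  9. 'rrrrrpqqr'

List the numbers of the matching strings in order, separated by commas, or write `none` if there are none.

1 → match
2 → match
3 → match
4 → no match
5 → no match — must end with 'r'
6 → no match
7 → no match
8 → match
9 → match

1, 2, 3, 8, 9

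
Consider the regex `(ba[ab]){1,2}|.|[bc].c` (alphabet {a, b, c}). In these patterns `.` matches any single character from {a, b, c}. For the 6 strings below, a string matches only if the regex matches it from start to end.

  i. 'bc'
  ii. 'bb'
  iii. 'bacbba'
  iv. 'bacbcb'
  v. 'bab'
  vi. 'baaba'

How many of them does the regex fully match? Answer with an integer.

1

i → no match
ii → no match
iii → no match
iv → no match
v → match
vi → no match
Total matched: 1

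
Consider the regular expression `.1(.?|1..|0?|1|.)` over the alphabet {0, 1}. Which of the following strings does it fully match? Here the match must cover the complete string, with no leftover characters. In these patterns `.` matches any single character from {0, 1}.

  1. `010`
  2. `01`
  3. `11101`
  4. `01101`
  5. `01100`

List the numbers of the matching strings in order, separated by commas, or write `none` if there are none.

1 → match
2 → match
3 → match
4 → match
5 → match

1, 2, 3, 4, 5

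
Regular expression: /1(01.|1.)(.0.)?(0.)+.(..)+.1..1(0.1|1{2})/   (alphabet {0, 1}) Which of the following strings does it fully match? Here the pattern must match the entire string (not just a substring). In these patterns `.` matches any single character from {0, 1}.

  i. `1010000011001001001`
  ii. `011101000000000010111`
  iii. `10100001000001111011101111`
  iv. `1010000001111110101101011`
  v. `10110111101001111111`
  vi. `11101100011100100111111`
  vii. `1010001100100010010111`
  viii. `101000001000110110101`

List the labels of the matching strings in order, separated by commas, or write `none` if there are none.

i → match
ii → no match — must start with `1`
iii → match
iv → match
v → match
vi → match
vii → no match
viii → no match

i, iii, iv, v, vi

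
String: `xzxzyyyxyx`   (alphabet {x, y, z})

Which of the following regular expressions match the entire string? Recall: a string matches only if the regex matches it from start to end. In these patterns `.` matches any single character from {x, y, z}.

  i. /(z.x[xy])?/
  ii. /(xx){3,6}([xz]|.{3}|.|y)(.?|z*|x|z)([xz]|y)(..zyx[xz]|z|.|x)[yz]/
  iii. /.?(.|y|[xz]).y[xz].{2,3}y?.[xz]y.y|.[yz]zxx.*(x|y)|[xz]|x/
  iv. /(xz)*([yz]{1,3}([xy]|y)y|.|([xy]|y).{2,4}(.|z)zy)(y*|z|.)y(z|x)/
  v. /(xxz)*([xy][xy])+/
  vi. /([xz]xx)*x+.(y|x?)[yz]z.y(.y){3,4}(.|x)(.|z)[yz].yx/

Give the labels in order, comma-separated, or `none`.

i → no match
ii → no match — must start with `xx`
iii → no match
iv → match
v → no match
vi → no match

iv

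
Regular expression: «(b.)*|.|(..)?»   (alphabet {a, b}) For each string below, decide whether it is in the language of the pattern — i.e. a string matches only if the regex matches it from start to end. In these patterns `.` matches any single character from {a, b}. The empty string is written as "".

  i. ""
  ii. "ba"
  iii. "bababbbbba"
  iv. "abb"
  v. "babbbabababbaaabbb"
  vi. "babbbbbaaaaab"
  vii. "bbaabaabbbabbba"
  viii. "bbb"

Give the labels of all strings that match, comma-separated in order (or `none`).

i, ii, iii

i. "" → match
ii. "ba" → match
iii. "bababbbbba" → match
iv. "abb" → no match
v → no match
vi → no match
vii → no match
viii. "bbb" → no match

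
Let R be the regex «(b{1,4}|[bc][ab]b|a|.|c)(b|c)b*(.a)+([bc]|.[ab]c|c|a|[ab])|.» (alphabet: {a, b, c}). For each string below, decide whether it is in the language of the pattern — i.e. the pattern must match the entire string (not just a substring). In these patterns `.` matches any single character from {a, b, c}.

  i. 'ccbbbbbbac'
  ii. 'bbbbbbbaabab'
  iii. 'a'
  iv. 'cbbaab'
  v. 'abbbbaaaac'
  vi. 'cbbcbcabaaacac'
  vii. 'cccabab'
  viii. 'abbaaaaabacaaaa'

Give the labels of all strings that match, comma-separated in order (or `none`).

i → match
ii → match
iii → match
iv → match
v → match
vi → match
vii → match
viii → match

i, ii, iii, iv, v, vi, vii, viii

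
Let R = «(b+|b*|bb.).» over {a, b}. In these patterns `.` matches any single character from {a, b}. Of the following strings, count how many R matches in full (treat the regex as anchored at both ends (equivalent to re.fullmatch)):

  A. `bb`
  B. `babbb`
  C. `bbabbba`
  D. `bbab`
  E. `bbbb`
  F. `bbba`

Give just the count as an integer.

A → match
B → no match
C → no match
D → match
E → match
F → match
Total matched: 4

4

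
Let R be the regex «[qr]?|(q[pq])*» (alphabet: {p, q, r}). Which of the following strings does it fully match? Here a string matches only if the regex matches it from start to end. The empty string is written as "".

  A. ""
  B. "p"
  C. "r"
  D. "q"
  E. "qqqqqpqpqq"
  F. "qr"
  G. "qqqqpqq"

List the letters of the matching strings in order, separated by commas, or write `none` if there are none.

A, C, D, E

A → match
B → no match
C → match
D → match
E → match
F → no match
G → no match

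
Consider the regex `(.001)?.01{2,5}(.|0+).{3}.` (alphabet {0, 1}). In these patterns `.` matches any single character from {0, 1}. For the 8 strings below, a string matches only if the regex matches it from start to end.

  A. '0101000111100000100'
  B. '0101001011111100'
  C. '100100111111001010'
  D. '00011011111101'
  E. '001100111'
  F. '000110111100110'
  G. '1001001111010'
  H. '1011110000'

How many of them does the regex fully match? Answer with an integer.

5

A → no match
B → no match
C → no match
D → match
E → match
F → match
G → match
H → match
Total matched: 5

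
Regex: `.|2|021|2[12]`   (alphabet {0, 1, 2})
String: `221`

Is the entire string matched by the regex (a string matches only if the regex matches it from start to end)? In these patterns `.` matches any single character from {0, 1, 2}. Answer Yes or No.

No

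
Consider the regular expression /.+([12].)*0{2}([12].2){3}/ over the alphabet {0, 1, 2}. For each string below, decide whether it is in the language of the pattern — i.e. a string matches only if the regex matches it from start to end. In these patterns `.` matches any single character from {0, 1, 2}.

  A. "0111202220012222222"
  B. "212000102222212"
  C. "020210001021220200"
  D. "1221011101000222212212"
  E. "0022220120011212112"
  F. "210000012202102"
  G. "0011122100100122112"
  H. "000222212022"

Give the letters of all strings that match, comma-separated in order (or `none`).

A → no match
B → match
C → no match — must end with "2"
D → match
E → no match
F → no match
G → no match
H → no match

B, D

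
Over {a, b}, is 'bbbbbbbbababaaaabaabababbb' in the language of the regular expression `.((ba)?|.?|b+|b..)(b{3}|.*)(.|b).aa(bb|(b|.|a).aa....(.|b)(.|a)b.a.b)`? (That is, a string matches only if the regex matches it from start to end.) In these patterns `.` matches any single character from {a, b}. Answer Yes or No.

No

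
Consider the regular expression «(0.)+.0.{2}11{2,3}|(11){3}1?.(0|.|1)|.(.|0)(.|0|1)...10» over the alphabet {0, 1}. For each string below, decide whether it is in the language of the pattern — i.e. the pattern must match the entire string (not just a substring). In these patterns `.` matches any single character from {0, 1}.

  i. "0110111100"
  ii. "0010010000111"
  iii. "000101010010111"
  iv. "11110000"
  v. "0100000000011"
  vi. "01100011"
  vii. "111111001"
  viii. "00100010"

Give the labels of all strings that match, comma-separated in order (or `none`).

iii, viii

i → no match
ii → no match
iii → match
iv → no match
v → no match
vi → no match
vii → no match
viii → match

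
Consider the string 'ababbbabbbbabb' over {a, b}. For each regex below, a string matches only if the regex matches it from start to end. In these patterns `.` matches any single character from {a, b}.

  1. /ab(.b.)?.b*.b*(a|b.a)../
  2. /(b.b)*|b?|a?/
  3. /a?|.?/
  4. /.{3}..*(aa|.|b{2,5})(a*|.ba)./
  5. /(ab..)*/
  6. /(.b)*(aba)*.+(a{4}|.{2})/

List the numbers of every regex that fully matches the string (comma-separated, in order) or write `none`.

1, 4, 6

1 → match
2 → no match
3 → no match
4 → match
5 → no match
6 → match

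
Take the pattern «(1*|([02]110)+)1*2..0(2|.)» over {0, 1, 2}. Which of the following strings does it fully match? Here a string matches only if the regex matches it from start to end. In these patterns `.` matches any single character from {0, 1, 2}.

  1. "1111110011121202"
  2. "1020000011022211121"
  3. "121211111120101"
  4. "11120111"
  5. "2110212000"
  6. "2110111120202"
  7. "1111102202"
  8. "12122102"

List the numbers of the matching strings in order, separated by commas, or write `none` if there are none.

6

1 → no match
2 → no match
3 → no match
4. "11120111" → no match
5. "2110212000" → no match
6 → match
7. "1111102202" → no match
8. "12122102" → no match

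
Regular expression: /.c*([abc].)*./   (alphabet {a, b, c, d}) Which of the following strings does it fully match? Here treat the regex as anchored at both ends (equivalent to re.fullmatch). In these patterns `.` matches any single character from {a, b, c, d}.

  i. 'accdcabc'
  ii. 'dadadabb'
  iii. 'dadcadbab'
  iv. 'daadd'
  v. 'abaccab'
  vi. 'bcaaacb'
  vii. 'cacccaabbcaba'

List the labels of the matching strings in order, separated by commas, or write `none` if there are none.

i → no match
ii → match
iii → no match
iv → no match
v → no match
vi → match
vii → no match

ii, vi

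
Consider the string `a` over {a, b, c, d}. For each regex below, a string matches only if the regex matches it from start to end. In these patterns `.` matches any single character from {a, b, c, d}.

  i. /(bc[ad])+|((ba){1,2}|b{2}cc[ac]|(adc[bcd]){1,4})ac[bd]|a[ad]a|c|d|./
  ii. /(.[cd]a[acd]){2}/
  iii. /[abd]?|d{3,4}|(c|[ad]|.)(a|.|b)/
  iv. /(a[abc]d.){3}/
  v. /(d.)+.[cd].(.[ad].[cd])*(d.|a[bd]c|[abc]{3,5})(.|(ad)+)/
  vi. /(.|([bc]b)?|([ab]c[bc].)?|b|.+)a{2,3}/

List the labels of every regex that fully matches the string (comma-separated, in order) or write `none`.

i → match
ii → no match
iii → match
iv → no match
v → no match — must start with `d`
vi → no match

i, iii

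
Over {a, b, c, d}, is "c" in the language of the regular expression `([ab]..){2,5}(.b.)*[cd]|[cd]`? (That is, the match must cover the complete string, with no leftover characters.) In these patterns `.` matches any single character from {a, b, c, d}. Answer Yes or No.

Yes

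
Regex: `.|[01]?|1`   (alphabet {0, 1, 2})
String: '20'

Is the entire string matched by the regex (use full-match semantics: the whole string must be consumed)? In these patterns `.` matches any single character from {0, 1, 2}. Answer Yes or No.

No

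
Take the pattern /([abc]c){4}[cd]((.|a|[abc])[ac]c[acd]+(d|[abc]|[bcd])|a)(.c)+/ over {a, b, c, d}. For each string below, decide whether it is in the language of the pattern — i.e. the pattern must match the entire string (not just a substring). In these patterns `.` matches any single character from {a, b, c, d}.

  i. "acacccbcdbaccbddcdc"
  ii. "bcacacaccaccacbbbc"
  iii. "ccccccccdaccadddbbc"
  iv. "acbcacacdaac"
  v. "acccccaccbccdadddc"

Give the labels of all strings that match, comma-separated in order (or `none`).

iii, iv, v

i → no match
ii → no match
iii → match
iv → match
v → match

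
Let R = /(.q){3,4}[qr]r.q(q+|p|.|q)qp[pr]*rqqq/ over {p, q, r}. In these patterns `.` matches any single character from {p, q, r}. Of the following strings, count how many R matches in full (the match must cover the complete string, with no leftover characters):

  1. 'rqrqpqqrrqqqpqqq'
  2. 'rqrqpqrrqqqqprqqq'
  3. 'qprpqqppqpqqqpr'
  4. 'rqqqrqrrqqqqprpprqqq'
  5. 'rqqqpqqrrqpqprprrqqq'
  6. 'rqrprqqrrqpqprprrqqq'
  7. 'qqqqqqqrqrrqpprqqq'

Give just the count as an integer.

3

1 → no match — must end with 'rqqq'
2 → match
3 → no match — must end with 'rqqq'
4 → match
5 → match
6 → no match
7 → no match
Total matched: 3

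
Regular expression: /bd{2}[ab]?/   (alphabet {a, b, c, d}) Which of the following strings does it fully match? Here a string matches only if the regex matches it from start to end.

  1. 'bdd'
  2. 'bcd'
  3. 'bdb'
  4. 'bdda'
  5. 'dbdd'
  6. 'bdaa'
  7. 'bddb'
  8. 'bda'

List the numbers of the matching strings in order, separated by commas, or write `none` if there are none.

1 → match
2 → no match — must start with 'bd'
3 → no match
4 → match
5 → no match — must start with 'bd'
6 → no match
7 → match
8 → no match

1, 4, 7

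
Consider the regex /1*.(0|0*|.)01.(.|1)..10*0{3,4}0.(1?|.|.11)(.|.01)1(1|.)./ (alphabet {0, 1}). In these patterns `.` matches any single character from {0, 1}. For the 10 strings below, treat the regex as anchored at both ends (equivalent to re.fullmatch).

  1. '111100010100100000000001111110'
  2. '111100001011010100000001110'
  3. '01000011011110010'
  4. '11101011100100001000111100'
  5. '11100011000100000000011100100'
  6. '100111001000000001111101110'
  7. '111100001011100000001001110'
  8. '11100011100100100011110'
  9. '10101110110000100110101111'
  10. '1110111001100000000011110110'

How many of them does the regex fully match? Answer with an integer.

1 → match
2 → no match
3 → no match
4 → no match
5 → no match
6 → match
7 → no match
8 → no match
9 → no match
10 → no match
Total matched: 2

2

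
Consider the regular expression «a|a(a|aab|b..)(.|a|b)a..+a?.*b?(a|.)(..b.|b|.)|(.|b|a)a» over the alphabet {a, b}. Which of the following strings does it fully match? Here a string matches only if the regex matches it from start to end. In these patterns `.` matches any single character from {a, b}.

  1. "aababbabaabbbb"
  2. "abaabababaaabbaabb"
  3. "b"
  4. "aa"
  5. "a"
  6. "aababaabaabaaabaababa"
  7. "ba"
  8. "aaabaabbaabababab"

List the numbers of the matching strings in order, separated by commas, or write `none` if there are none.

1, 2, 4, 5, 6, 7, 8

1 → match
2 → match
3 → no match
4 → match
5 → match
6 → match
7 → match
8 → match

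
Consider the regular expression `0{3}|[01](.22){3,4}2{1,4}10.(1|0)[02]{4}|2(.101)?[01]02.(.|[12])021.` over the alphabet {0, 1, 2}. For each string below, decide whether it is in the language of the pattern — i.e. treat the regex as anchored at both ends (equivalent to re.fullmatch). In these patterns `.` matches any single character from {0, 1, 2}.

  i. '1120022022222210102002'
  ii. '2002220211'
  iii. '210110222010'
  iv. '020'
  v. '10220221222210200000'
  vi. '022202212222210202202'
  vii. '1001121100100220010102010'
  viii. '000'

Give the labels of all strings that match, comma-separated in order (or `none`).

ii, v, vi, viii

i → no match
ii → match
iii → no match
iv → no match
v → match
vi → match
vii → no match
viii → match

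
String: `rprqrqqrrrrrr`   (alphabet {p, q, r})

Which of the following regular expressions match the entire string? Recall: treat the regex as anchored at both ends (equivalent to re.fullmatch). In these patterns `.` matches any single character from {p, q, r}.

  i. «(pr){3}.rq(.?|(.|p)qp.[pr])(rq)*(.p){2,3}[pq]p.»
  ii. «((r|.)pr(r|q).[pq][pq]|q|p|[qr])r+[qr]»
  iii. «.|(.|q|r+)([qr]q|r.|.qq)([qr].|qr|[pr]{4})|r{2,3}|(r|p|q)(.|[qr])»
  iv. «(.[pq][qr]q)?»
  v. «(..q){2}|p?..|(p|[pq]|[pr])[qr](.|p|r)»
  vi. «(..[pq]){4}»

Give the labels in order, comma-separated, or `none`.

ii

i → no match — must start with `pr`
ii → match
iii → no match
iv → no match
v → no match
vi → no match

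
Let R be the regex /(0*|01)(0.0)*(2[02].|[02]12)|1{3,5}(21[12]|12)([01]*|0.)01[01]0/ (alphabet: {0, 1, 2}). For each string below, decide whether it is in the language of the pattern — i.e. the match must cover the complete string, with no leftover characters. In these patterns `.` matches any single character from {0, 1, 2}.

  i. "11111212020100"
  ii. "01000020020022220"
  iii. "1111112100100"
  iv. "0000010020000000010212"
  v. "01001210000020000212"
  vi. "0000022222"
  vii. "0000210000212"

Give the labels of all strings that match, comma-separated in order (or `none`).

i, iii, iv

i → match
ii → no match
iii → match
iv → match
v → no match
vi → no match
vii → no match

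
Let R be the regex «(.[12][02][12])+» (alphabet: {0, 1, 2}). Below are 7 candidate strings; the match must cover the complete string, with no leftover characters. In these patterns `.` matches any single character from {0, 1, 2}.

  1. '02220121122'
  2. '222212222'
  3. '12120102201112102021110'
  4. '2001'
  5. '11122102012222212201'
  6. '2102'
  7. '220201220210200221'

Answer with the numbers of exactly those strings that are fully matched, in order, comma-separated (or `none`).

6

1 → no match
2 → no match
3 → no match
4 → no match
5 → no match
6 → match
7 → no match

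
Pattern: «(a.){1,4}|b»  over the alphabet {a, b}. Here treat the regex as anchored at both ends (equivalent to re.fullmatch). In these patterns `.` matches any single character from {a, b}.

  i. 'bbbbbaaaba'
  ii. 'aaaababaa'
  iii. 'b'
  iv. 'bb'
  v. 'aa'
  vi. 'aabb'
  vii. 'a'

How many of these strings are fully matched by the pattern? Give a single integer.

2

i → no match
ii → no match
iii → match
iv → no match
v → match
vi → no match
vii → no match
Total matched: 2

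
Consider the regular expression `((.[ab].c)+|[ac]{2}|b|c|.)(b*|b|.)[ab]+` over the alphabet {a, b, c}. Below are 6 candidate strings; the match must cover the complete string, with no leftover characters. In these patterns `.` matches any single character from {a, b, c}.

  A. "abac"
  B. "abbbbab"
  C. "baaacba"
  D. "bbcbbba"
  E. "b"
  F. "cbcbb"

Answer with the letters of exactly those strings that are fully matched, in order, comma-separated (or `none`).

A → no match
B → match
C → no match
D → no match
E → no match
F → no match

B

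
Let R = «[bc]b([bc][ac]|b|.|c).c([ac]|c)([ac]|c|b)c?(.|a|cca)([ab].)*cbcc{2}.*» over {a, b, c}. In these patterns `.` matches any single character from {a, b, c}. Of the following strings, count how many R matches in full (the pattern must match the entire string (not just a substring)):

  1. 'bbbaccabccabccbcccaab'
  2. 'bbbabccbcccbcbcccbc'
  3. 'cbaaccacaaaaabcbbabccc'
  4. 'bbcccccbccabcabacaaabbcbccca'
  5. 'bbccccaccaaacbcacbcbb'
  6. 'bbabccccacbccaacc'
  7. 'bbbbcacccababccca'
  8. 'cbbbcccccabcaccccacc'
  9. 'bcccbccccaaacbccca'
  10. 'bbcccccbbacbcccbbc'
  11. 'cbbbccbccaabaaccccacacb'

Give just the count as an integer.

1 → match
2 → no match
3 → no match
4 → no match
5 → no match
6 → no match
7 → no match
8 → no match
9 → no match
10 → match
11 → no match
Total matched: 2

2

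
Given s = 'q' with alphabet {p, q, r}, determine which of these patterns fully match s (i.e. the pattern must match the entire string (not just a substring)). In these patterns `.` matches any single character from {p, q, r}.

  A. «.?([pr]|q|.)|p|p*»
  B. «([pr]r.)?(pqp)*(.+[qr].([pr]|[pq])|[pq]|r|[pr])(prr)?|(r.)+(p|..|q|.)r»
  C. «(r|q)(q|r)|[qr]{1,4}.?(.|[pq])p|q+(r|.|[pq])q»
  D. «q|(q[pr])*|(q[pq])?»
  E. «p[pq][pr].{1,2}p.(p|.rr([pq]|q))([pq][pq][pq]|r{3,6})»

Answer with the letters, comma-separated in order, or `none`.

A → match
B → match
C → no match
D → match
E → no match — must start with 'p'

A, B, D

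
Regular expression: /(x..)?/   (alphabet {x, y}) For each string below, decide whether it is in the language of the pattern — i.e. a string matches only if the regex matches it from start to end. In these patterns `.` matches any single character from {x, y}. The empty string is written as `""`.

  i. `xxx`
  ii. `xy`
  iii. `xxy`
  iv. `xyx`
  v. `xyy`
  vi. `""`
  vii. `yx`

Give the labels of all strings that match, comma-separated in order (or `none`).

i, iii, iv, v, vi

i → match
ii → no match
iii → match
iv → match
v → match
vi → match
vii → no match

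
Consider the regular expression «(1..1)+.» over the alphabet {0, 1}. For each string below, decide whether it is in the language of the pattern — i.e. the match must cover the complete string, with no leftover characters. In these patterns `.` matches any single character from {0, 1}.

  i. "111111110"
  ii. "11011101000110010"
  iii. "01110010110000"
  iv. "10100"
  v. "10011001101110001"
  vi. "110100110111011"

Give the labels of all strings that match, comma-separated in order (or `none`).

i → match
ii → no match
iii → no match — must start with "1"
iv → no match
v → no match
vi → no match

i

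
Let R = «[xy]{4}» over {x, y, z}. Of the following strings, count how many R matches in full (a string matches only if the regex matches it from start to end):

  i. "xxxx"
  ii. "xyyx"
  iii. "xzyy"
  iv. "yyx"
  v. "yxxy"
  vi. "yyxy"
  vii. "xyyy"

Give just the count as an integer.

i → match
ii → match
iii → no match
iv → no match
v → match
vi → match
vii → match
Total matched: 5

5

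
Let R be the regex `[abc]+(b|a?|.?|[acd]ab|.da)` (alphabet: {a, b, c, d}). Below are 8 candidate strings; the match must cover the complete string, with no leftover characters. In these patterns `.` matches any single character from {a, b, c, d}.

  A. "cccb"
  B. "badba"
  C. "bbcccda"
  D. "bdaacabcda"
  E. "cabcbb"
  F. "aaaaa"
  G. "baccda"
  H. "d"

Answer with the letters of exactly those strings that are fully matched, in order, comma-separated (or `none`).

A, C, E, F, G

A → match
B → no match
C → match
D → no match
E → match
F → match
G → match
H → no match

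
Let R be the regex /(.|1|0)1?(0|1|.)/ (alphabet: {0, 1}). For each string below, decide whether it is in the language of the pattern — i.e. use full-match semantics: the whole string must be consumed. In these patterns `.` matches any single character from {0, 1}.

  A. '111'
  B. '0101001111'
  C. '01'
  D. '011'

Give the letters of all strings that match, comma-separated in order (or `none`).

A. '111' → match
B. '0101001111' → no match
C. '01' → match
D. '011' → match

A, C, D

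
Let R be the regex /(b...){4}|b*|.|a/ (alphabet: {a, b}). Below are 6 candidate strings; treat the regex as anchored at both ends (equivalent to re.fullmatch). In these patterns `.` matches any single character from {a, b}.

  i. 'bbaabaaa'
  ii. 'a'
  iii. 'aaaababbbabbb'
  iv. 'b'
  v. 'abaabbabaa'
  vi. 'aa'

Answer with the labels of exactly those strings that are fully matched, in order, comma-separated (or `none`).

ii, iv

i → no match
ii → match
iii → no match
iv → match
v → no match
vi → no match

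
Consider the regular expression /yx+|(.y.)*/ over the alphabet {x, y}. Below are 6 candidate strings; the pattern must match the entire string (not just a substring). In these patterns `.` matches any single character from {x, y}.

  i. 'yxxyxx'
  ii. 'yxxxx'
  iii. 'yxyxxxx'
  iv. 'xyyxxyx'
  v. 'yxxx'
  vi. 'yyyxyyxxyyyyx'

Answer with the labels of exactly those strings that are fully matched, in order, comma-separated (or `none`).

i → no match
ii → match
iii → no match
iv → no match
v → match
vi → no match

ii, v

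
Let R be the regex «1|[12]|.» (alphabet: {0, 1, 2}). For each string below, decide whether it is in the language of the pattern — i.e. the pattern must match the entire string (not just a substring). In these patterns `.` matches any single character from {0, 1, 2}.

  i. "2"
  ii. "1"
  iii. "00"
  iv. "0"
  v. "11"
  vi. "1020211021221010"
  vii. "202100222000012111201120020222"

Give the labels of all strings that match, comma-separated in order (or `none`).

i → match
ii → match
iii → no match
iv → match
v → no match
vi → no match
vii → no match

i, ii, iv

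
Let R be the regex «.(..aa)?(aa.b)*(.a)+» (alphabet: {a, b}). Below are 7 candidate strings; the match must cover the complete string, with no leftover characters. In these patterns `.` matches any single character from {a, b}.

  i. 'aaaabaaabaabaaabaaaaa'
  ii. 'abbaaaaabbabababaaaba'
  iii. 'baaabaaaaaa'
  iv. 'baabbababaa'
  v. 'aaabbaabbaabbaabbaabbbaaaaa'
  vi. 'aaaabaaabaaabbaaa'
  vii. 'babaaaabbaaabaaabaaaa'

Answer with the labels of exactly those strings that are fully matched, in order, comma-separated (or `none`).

i, ii, iii, v, vi, vii

i → match
ii → match
iii → match
iv → no match
v → match
vi → match
vii → match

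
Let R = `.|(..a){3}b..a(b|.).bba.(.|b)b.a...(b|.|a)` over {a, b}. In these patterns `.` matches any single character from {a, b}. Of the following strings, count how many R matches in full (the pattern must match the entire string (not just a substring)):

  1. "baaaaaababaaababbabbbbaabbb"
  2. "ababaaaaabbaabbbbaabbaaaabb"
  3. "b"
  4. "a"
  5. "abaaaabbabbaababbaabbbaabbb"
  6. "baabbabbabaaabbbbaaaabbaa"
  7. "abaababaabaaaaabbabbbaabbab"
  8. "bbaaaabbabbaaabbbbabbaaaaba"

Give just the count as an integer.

6

1 → match
2 → match
3 → match
4 → match
5 → match
6 → no match
7 → match
8 → no match
Total matched: 6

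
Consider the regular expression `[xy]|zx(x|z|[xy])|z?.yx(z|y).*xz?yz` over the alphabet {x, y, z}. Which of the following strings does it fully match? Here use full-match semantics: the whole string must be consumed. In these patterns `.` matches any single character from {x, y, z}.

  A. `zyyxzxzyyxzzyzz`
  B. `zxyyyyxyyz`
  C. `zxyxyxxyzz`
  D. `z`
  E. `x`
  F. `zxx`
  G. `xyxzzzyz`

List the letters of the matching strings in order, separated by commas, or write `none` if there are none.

E, F

A → no match
B → no match
C → no match
D → no match
E → match
F → match
G → no match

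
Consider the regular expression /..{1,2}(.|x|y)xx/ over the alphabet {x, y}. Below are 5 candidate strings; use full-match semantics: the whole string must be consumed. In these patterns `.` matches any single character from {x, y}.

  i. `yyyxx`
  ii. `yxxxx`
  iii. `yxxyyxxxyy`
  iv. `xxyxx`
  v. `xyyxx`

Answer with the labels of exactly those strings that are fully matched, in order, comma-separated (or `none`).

i. `yyyxx` → match
ii. `yxxxx` → match
iii. `yxxyyxxxyy` → no match — must end with `xx`
iv. `xxyxx` → match
v. `xyyxx` → match

i, ii, iv, v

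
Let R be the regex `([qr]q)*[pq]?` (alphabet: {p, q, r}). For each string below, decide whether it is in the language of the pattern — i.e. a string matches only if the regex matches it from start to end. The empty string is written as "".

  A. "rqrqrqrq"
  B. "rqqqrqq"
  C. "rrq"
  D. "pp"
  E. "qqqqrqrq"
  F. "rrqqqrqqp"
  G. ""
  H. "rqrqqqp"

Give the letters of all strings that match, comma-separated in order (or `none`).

A, B, E, G, H

A → match
B → match
C → no match
D → no match
E → match
F → no match
G → match
H → match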